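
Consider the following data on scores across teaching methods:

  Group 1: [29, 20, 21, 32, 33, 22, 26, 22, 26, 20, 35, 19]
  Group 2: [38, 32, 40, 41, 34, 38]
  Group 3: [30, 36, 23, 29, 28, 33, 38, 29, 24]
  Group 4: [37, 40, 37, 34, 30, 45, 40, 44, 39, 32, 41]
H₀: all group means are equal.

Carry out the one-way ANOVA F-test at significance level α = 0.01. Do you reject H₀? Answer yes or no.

reject H₀: yes

Group means [25.42, 37.17, 30.00, 38.09], grand mean 32.026
SSB = Σnᵢ(x̄ᵢ−x̄)² = 1124.315; SSW = ΣΣ(x−x̄ᵢ)² = 830.659
MSB = 1124.315/3 = 374.7715; MSW = 830.659/34 = 24.4311
F = MSB/MSW = 15.3399
df = (3, 34)
p-value (upper-tail) = 0.00000
At α=0.01: p < α → reject H₀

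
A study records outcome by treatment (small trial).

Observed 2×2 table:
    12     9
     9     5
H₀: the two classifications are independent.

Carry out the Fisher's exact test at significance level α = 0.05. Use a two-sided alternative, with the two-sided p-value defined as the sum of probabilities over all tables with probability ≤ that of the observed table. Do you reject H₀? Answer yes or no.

reject H₀: no

Margins: r₁=21, r₂=14, c₁=21, c₂=14, n=35
p_obs = C(21,12)·C(14,9)/C(35,21); sum pmf over tables with pmf ≤ p_obs
p-value (two-sided) = 0.73660
At α=0.05: p ≥ α → fail to reject H₀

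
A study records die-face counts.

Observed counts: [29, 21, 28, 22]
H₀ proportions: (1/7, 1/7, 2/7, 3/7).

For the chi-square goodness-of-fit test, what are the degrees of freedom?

degrees of freedom = 3

df = k − 1 = 4 − 1 = 3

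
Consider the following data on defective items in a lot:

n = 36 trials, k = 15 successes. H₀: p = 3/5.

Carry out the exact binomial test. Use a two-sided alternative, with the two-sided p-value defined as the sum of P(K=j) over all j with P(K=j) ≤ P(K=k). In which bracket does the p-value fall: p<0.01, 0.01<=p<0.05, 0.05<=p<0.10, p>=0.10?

p-value bracket: 0.01<=p<0.05

Exact binomial: n=36, k=15, p₀=3/5=0.6000
P(X=j) = C(n,j)·p₀^j·(1−p₀)^(n−j); p = Σ P(X=j) over j with P(X=j) ≤ P(X=15)
p-value (two-sided) = 0.02743
→ bracket: 0.01<=p<0.05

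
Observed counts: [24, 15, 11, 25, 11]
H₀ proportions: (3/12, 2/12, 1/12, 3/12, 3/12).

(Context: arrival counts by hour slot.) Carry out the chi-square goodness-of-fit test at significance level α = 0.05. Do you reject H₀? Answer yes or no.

reject H₀: no

n = 86; E_i = n·p_i = [21.50, 14.33, 7.17, 21.50, 21.50]
χ² = (24−21.50)²/21.50 + (15−14.33)²/14.33 + (11−7.17)²/7.17 + (25−21.50)²/21.50 + (11−21.50)²/21.50 = 8.0698
df = 4
p-value (upper-tail) = 0.08906
At α=0.05: p ≥ α → fail to reject H₀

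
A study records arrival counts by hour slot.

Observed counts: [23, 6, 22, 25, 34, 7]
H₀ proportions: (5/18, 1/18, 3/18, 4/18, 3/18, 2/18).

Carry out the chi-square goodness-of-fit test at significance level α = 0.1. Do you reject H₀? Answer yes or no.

n = 117; E_i = n·p_i = [32.50, 6.50, 19.50, 26.00, 19.50, 13.00]
χ² = (23−32.50)²/32.50 + (6−6.50)²/6.50 + (22−19.50)²/19.50 + (25−26.00)²/26.00 + (34−19.50)²/19.50 + (7−13.00)²/13.00 = 16.7256
df = 5
p-value (upper-tail) = 0.00505
At α=0.1: p < α → reject H₀

reject H₀: yes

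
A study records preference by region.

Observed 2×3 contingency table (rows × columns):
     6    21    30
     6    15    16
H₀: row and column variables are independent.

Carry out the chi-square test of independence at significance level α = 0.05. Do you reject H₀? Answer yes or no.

reject H₀: no

Row totals [57, 37], col totals [12, 36, 46], n=94
χ² = (6−7.28)²/7.28 + (21−21.83)²/21.83 + (30−27.89)²/27.89 + (6−4.72)²/4.72 + (15−14.17)²/14.17 + (16−18.11)²/18.11 = 1.0532
df = 2
p-value (upper-tail) = 0.59060
At α=0.05: p ≥ α → fail to reject H₀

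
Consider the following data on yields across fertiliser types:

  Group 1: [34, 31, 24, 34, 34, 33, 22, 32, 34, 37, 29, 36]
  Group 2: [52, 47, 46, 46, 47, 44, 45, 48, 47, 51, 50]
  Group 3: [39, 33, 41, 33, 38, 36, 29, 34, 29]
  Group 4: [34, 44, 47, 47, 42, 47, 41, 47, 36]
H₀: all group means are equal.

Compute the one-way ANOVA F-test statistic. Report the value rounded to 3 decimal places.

test statistic = 33.915

Group means [31.67, 47.55, 34.67, 42.78], grand mean 39.024
SSB = Σnᵢ(x̄ᵢ−x̄)² = 1746.026; SSW = ΣΣ(x−x̄ᵢ)² = 634.949
MSB = 1746.026/3 = 582.0087; MSW = 634.949/37 = 17.1608
F = MSB/MSW = 33.9150
df = (3, 37)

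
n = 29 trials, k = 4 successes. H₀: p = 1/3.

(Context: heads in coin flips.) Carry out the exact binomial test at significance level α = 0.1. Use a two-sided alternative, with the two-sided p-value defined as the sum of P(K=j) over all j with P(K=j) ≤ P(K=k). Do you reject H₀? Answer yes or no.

Exact binomial: n=29, k=4, p₀=1/3=0.3333
P(X=j) = C(n,j)·p₀^j·(1−p₀)^(n−j); p = Σ P(X=j) over j with P(X=j) ≤ P(X=4)
p-value (two-sided) = 0.02872
At α=0.1: p < α → reject H₀

reject H₀: yes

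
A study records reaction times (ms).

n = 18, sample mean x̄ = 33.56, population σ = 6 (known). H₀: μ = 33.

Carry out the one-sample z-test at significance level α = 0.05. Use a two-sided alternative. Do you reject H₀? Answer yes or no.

SE = σ/√n = 6/√18 = 1.4142
z = (x̄−μ₀)/SE = (33.56−33)/1.4142 = 0.3960
p-value (two-sided) = 0.69212
At α=0.05: p ≥ α → fail to reject H₀

reject H₀: no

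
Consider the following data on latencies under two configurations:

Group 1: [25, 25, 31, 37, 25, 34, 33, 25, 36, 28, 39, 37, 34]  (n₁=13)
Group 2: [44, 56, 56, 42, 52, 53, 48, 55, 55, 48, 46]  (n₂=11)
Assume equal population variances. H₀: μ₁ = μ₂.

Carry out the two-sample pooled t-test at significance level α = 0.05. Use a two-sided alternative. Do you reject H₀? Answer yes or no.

x̄₁=31.462, s₁=5.270, n₁=13
x̄₂=50.455, s₂=5.067, n₂=11
s_p² = [12·5.270² + 10·5.067²]/22 = 26.8163
SE = √(s_p²·(1/13+1/11)) = 2.1215
t = (31.462−50.455)/2.1215 = -8.9528
df = 22
p-value (two-sided) = 0.00000
At α=0.05: p < α → reject H₀

reject H₀: yes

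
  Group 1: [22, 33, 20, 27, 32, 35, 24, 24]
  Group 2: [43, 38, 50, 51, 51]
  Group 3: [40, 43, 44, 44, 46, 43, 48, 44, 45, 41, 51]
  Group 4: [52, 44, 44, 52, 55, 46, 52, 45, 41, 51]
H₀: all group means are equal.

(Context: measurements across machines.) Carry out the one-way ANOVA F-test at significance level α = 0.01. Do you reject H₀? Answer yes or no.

Group means [27.12, 46.60, 44.45, 48.20], grand mean 41.794
SSB = Σnᵢ(x̄ᵢ−x̄)² = 2325.157; SSW = ΣΣ(x−x̄ᵢ)² = 648.402
MSB = 2325.157/3 = 775.0522; MSW = 648.402/30 = 21.6134
F = MSB/MSW = 35.8598
df = (3, 30)
p-value (upper-tail) = 0.00000
At α=0.01: p < α → reject H₀

reject H₀: yes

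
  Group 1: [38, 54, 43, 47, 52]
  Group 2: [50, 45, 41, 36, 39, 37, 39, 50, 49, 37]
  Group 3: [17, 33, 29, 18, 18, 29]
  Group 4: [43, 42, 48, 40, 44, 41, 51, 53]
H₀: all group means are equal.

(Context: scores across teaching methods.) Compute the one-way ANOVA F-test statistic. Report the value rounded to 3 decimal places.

Group means [46.80, 42.30, 24.00, 45.25], grand mean 40.103
SSB = Σnᵢ(x̄ᵢ−x̄)² = 2040.290; SSW = ΣΣ(x−x̄ᵢ)² = 876.400
MSB = 2040.290/3 = 680.0966; MSW = 876.400/25 = 35.0560
F = MSB/MSW = 19.4003
df = (3, 25)

test statistic = 19.400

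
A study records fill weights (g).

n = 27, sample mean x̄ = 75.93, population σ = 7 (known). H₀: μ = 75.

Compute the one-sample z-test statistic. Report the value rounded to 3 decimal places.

SE = σ/√n = 7/√27 = 1.3472
z = (x̄−μ₀)/SE = (75.93−75)/1.3472 = 0.6903

test statistic = 0.690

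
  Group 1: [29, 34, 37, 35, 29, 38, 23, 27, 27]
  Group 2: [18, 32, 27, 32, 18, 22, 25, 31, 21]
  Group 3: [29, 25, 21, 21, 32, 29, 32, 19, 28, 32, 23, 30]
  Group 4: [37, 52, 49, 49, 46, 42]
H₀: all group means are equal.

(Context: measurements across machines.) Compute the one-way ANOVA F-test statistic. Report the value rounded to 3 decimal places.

Group means [31.00, 25.11, 26.75, 45.83], grand mean 30.583
SSB = Σnᵢ(x̄ᵢ−x̄)² = 1842.778; SSW = ΣΣ(x−x̄ᵢ)² = 873.972
MSB = 1842.778/3 = 614.2593; MSW = 873.972/32 = 27.3116
F = MSB/MSW = 22.4908
df = (3, 32)

test statistic = 22.491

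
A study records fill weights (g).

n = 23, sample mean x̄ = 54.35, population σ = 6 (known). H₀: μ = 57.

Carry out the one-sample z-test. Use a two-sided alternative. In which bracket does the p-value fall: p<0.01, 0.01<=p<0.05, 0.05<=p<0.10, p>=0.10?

p-value bracket: 0.01<=p<0.05

SE = σ/√n = 6/√23 = 1.2511
z = (x̄−μ₀)/SE = (54.35−57)/1.2511 = -2.1182
p-value (two-sided) = 0.03416
→ bracket: 0.01<=p<0.05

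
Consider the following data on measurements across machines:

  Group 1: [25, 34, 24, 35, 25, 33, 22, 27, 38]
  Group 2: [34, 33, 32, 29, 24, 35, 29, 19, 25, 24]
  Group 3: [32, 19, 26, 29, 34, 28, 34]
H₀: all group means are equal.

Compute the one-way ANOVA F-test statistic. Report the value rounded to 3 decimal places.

test statistic = 0.054

Group means [29.22, 28.40, 28.86], grand mean 28.808
SSB = Σnᵢ(x̄ᵢ−x̄)² = 3.226; SSW = ΣΣ(x−x̄ᵢ)² = 684.813
MSB = 3.226/2 = 1.6129; MSW = 684.813/23 = 29.7745
F = MSB/MSW = 0.0542
df = (2, 23)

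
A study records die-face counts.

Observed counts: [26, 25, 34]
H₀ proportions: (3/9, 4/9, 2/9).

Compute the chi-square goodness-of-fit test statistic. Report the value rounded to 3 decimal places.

n = 85; E_i = n·p_i = [28.33, 37.78, 18.89]
χ² = (26−28.33)²/28.33 + (25−37.78)²/37.78 + (34−18.89)²/18.89 = 16.6029
df = 2

test statistic = 16.603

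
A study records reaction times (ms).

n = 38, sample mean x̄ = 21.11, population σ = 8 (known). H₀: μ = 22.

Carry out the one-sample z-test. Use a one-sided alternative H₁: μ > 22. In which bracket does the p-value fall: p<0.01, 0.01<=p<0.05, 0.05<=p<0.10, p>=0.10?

SE = σ/√n = 8/√38 = 1.2978
z = (x̄−μ₀)/SE = (21.11−22)/1.2978 = -0.6858
p-value (one-sided, H₁ greater) = 0.75358
→ bracket: p>=0.10

p-value bracket: p>=0.10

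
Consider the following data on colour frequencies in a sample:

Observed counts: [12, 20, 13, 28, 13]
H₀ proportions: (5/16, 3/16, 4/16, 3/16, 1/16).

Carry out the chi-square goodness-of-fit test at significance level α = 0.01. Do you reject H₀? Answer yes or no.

reject H₀: yes

n = 86; E_i = n·p_i = [26.88, 16.12, 21.50, 16.12, 5.38]
χ² = (12−26.88)²/26.88 + (20−16.12)²/16.12 + (13−21.50)²/21.50 + (28−16.12)²/16.12 + (13−5.38)²/5.38 = 32.0868
df = 4
p-value (upper-tail) = 0.00000
At α=0.01: p < α → reject H₀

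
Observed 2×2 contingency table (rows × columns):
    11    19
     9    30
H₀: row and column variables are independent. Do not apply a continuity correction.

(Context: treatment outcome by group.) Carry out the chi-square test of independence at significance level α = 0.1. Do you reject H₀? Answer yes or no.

reject H₀: no

Row totals [30, 39], col totals [20, 49], n=69
χ² = (11−8.70)²/8.70 + (19−21.30)²/21.30 + (9−11.30)²/11.30 + (30−27.70)²/27.70 = 1.5214
df = 1
p-value (upper-tail) = 0.21741
At α=0.1: p ≥ α → fail to reject H₀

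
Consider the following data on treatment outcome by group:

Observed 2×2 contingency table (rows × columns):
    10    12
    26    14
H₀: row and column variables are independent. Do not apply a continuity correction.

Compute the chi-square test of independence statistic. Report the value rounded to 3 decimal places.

test statistic = 2.227

Row totals [22, 40], col totals [36, 26], n=62
χ² = (10−12.77)²/12.77 + (12−9.23)²/9.23 + (26−23.23)²/23.23 + (14−16.77)²/16.77 = 2.2268
df = 1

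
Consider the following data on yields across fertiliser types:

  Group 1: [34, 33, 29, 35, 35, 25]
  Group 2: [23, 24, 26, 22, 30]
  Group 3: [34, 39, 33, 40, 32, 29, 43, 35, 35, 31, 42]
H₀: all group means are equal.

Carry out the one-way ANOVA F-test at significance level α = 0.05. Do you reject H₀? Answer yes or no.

reject H₀: yes

Group means [31.83, 25.00, 35.73], grand mean 32.227
SSB = Σnᵢ(x̄ᵢ−x̄)² = 396.848; SSW = ΣΣ(x−x̄ᵢ)² = 335.015
MSB = 396.848/2 = 198.4242; MSW = 335.015/19 = 17.6324
F = MSB/MSW = 11.2534
df = (2, 19)
p-value (upper-tail) = 0.00060
At α=0.05: p < α → reject H₀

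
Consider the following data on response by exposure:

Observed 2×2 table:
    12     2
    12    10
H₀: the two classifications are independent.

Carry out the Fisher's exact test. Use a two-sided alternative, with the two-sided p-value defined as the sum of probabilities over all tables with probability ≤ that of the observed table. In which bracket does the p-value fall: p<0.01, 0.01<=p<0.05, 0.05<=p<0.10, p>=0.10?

p-value bracket: 0.05<=p<0.10

Margins: r₁=14, r₂=22, c₁=24, c₂=12, n=36
p_obs = C(14,12)·C(22,12)/C(36,24); sum pmf over tables with pmf ≤ p_obs
p-value (two-sided) = 0.07562
→ bracket: 0.05<=p<0.10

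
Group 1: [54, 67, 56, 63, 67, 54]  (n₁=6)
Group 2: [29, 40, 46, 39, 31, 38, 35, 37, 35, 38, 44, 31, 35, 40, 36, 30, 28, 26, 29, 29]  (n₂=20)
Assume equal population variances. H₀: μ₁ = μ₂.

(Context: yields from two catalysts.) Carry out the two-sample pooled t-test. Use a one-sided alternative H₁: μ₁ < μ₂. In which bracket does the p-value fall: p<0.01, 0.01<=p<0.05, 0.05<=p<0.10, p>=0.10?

x̄₁=60.167, s₁=6.242, n₁=6
x̄₂=34.800, s₂=5.550, n₂=20
s_p² = [5·6.242² + 19·5.550²]/24 = 32.5014
SE = √(s_p²·(1/6+1/20)) = 2.6537
t = (60.167−34.800)/2.6537 = 9.5591
df = 24
p-value (one-sided, H₁ less) = 1.00000
→ bracket: p>=0.10

p-value bracket: p>=0.10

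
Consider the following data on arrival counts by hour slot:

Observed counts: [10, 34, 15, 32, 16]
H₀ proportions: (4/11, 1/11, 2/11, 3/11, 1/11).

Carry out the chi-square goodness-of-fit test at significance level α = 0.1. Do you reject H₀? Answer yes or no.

reject H₀: yes

n = 107; E_i = n·p_i = [38.91, 9.73, 19.45, 29.18, 9.73]
χ² = (10−38.91)²/38.91 + (34−9.73)²/9.73 + (15−19.45)²/19.45 + (32−29.18)²/29.18 + (16−9.73)²/9.73 = 87.3847
df = 4
p-value (upper-tail) = 0.00000
At α=0.1: p < α → reject H₀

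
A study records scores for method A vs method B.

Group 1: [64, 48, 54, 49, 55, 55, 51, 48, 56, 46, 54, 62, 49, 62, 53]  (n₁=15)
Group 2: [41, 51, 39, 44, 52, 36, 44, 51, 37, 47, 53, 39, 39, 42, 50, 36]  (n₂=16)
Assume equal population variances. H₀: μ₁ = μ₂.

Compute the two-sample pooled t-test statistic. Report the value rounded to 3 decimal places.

x̄₁=53.733, s₁=5.535, n₁=15
x̄₂=43.812, s₂=6.069, n₂=16
s_p² = [14·5.535² + 15·6.069²]/29 = 33.8404
SE = √(s_p²·(1/15+1/16)) = 2.0907
t = (53.733−43.812)/2.0907 = 4.7452
df = 29

test statistic = 4.745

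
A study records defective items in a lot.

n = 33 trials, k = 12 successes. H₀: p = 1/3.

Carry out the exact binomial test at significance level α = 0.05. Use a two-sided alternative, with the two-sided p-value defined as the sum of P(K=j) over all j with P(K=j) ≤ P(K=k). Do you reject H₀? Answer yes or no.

reject H₀: no

Exact binomial: n=33, k=12, p₀=1/3=0.3333
P(X=j) = C(n,j)·p₀^j·(1−p₀)^(n−j); p = Σ P(X=j) over j with P(X=j) ≤ P(X=12)
p-value (two-sided) = 0.71430
At α=0.05: p ≥ α → fail to reject H₀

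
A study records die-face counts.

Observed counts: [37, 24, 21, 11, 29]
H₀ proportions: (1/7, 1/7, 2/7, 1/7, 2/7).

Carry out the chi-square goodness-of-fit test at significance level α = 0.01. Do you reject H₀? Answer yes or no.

reject H₀: yes

n = 122; E_i = n·p_i = [17.43, 17.43, 34.86, 17.43, 34.86]
χ² = (37−17.43)²/17.43 + (24−17.43)²/17.43 + (21−34.86)²/34.86 + (11−17.43)²/17.43 + (29−34.86)²/34.86 = 33.3197
df = 4
p-value (upper-tail) = 0.00000
At α=0.01: p < α → reject H₀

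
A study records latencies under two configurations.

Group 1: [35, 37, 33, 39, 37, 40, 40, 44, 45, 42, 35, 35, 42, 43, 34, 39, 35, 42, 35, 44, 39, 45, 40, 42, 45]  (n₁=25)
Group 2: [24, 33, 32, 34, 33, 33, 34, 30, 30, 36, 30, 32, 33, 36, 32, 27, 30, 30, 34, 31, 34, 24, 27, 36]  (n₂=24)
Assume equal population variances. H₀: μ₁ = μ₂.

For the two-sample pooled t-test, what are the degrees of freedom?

degrees of freedom = 47

df = n₁ + n₂ − 2 = 25 + 24 − 2 = 47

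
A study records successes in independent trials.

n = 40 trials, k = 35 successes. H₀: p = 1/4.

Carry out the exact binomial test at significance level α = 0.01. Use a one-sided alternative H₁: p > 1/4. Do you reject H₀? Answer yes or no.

reject H₀: yes

Exact binomial: n=40, k=35, p₀=1/4=0.2500
P(X≥35) from Σ C(n,i)·p₀^i·(1−p₀)^(n−i)
p-value (one-sided, H₁ greater) = 0.00000
At α=0.01: p < α → reject H₀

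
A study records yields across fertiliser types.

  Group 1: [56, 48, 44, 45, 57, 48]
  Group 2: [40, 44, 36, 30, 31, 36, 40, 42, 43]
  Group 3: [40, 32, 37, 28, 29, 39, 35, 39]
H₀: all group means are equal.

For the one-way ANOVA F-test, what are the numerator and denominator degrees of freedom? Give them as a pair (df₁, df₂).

k = 3 groups, N = 23 total
df = (k−1, N−k) = (3−1, 23−3) = (2, 20)

degrees of freedom = [2, 20]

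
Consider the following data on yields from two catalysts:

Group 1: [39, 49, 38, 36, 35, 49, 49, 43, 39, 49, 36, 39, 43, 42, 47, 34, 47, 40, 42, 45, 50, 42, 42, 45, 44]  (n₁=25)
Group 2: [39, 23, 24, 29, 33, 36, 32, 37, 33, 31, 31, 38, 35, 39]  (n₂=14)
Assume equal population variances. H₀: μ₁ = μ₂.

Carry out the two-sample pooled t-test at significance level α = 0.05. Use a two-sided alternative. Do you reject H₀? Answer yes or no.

x̄₁=42.560, s₁=4.823, n₁=25
x̄₂=32.857, s₂=5.051, n₂=14
s_p² = [24·4.823² + 13·5.051²]/37 = 24.0507
SE = √(s_p²·(1/25+1/14)) = 1.6370
t = (42.560−32.857)/1.6370 = 5.9270
df = 37
p-value (two-sided) = 0.00000
At α=0.05: p < α → reject H₀

reject H₀: yes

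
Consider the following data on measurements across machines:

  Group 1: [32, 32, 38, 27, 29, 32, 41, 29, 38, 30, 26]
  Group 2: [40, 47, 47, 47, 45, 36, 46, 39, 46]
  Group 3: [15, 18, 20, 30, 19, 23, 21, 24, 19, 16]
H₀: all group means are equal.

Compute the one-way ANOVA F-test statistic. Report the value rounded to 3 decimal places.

Group means [32.18, 43.67, 20.50], grand mean 31.733
SSB = Σnᵢ(x̄ᵢ−x̄)² = 2545.730; SSW = ΣΣ(x−x̄ᵢ)² = 546.136
MSB = 2545.730/2 = 1272.8652; MSW = 546.136/27 = 20.2273
F = MSB/MSW = 62.9282
df = (2, 27)

test statistic = 62.928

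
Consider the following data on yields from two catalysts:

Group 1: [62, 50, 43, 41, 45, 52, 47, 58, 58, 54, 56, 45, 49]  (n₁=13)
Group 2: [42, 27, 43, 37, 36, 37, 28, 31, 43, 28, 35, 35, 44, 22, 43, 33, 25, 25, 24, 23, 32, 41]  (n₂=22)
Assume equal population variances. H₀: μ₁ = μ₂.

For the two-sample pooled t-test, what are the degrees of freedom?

degrees of freedom = 33

df = n₁ + n₂ − 2 = 13 + 22 − 2 = 33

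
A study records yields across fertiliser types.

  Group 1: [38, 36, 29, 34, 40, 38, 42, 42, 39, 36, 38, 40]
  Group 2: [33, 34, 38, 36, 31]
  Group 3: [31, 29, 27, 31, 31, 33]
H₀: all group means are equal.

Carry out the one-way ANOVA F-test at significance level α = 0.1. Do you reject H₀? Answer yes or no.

reject H₀: yes

Group means [37.67, 34.40, 30.33], grand mean 35.043
SSB = Σnᵢ(x̄ᵢ−x̄)² = 217.757; SSW = ΣΣ(x−x̄ᵢ)² = 195.200
MSB = 217.757/2 = 108.8783; MSW = 195.200/20 = 9.7600
F = MSB/MSW = 11.1556
df = (2, 20)
p-value (upper-tail) = 0.00056
At α=0.1: p < α → reject H₀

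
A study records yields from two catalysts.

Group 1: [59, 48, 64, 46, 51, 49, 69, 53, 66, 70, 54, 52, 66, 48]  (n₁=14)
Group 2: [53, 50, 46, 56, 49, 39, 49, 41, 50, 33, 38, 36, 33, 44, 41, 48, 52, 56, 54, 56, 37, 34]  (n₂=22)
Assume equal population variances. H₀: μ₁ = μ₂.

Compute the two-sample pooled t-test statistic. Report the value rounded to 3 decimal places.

x̄₁=56.786, s₁=8.595, n₁=14
x̄₂=45.227, s₂=7.928, n₂=22
s_p² = [13·8.595² + 21·7.928²]/34 = 67.0653
SE = √(s_p²·(1/14+1/22)) = 2.7998
t = (56.786−45.227)/2.7998 = 4.1283
df = 34

test statistic = 4.128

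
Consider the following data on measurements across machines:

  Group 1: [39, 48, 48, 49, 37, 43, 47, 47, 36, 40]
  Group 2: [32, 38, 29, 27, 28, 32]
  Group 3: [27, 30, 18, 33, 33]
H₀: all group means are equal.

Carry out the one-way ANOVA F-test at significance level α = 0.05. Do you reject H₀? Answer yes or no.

Group means [43.40, 31.00, 28.20], grand mean 36.238
SSB = Σnᵢ(x̄ᵢ−x̄)² = 1000.610; SSW = ΣΣ(x−x̄ᵢ)² = 461.200
MSB = 1000.610/2 = 500.3048; MSW = 461.200/18 = 25.6222
F = MSB/MSW = 19.5262
df = (2, 18)
p-value (upper-tail) = 0.00003
At α=0.05: p < α → reject H₀

reject H₀: yes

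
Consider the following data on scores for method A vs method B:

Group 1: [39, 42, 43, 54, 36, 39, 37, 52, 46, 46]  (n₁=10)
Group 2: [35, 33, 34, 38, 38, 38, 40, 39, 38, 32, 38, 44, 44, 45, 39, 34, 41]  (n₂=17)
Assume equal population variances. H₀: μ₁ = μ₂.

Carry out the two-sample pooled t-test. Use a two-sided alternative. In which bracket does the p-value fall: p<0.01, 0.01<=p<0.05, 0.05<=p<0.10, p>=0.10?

p-value bracket: 0.01<=p<0.05

x̄₁=43.400, s₁=6.114, n₁=10
x̄₂=38.235, s₂=3.849, n₂=17
s_p² = [9·6.114² + 16·3.849²]/25 = 22.9384
SE = √(s_p²·(1/10+1/17)) = 1.9087
t = (43.400−38.235)/1.9087 = 2.7059
df = 25
p-value (two-sided) = 0.01209
→ bracket: 0.01<=p<0.05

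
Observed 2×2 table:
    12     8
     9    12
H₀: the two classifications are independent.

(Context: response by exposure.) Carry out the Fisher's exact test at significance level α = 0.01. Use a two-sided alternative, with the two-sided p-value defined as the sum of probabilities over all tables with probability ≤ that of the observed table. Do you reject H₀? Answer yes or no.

reject H₀: no

Margins: r₁=20, r₂=21, c₁=21, c₂=20, n=41
p_obs = C(20,12)·C(21,9)/C(41,21); sum pmf over tables with pmf ≤ p_obs
p-value (two-sided) = 0.35430
At α=0.01: p ≥ α → fail to reject H₀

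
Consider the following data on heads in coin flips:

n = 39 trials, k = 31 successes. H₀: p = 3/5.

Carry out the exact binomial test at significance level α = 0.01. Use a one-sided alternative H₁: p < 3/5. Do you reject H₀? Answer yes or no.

Exact binomial: n=39, k=31, p₀=3/5=0.6000
P(X≤31) from Σ C(n,i)·p₀^i·(1−p₀)^(n−i)
p-value (one-sided, H₁ less) = 0.99714
At α=0.01: p ≥ α → fail to reject H₀

reject H₀: no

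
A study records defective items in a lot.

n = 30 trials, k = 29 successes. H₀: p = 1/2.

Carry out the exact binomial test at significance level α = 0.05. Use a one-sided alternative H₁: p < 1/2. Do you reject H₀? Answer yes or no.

reject H₀: no

Exact binomial: n=30, k=29, p₀=1/2=0.5000
P(X≤29) from Σ C(n,i)·p₀^i·(1−p₀)^(n−i)
p-value (one-sided, H₁ less) = 1.00000
At α=0.05: p ≥ α → fail to reject H₀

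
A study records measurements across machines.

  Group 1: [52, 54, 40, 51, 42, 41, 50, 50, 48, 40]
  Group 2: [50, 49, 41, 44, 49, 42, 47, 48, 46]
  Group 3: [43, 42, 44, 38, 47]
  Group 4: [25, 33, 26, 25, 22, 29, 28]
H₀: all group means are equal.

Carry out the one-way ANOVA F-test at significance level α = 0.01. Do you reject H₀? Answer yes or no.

reject H₀: yes

Group means [46.80, 46.22, 42.80, 26.86], grand mean 41.484
SSB = Σnᵢ(x̄ᵢ−x̄)² = 1990.929; SSW = ΣΣ(x−x̄ᵢ)² = 468.813
MSB = 1990.929/3 = 663.6431; MSW = 468.813/27 = 17.3634
F = MSB/MSW = 38.2207
df = (3, 27)
p-value (upper-tail) = 0.00000
At α=0.01: p < α → reject H₀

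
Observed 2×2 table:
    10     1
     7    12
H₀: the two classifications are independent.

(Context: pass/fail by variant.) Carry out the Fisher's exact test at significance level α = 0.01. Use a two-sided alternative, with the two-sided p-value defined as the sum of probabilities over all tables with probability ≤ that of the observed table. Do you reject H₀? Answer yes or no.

reject H₀: yes

Margins: r₁=11, r₂=19, c₁=17, c₂=13, n=30
p_obs = C(11,10)·C(19,7)/C(30,17); sum pmf over tables with pmf ≤ p_obs
p-value (two-sided) = 0.00673
At α=0.01: p < α → reject H₀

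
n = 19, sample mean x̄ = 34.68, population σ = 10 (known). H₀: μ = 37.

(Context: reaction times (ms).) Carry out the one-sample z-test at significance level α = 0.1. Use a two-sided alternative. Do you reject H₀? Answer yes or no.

reject H₀: no

SE = σ/√n = 10/√19 = 2.2942
z = (x̄−μ₀)/SE = (34.68−37)/2.2942 = -1.0113
p-value (two-sided) = 0.31189
At α=0.1: p ≥ α → fail to reject H₀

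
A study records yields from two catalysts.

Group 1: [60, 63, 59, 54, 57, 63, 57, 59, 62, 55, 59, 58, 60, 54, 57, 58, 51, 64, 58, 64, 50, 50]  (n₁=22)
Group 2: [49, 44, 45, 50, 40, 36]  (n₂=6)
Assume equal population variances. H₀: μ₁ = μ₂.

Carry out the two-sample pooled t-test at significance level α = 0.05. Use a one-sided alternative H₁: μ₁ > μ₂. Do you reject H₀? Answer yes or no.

x̄₁=57.818, s₁=4.193, n₁=22
x̄₂=44.000, s₂=5.329, n₂=6
s_p² = [21·4.193² + 5·5.329²]/26 = 19.6643
SE = √(s_p²·(1/22+1/6)) = 2.0424
t = (57.818−44.000)/2.0424 = 6.7658
df = 26
p-value (one-sided, H₁ greater) = 0.00000
At α=0.05: p < α → reject H₀

reject H₀: yes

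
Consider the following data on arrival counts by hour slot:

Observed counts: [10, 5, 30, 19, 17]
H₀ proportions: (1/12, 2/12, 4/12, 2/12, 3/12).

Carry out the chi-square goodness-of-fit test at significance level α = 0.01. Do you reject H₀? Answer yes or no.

reject H₀: no

n = 81; E_i = n·p_i = [6.75, 13.50, 27.00, 13.50, 20.25]
χ² = (10−6.75)²/6.75 + (5−13.50)²/13.50 + (30−27.00)²/27.00 + (19−13.50)²/13.50 + (17−20.25)²/20.25 = 10.0123
df = 4
p-value (upper-tail) = 0.04022
At α=0.01: p ≥ α → fail to reject H₀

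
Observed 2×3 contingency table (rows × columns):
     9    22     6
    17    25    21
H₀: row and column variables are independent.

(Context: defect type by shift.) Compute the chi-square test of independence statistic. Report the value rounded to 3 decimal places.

test statistic = 4.533

Row totals [37, 63], col totals [26, 47, 27], n=100
χ² = (9−9.62)²/9.62 + (22−17.39)²/17.39 + (6−9.99)²/9.99 + (17−16.38)²/16.38 + (25−29.61)²/29.61 + (21−17.01)²/17.01 = 4.5328
df = 2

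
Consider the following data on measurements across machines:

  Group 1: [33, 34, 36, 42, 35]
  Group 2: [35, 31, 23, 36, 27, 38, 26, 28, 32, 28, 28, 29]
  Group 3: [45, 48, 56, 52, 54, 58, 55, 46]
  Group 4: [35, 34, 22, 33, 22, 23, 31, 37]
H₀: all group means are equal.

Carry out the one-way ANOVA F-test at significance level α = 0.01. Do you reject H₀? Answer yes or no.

Group means [36.00, 30.08, 51.75, 29.62], grand mean 36.121
SSB = Σnᵢ(x̄ᵢ−x̄)² = 2729.223; SSW = ΣΣ(x−x̄ᵢ)² = 708.292
MSB = 2729.223/3 = 909.7412; MSW = 708.292/29 = 24.4239
F = MSB/MSW = 37.2481
df = (3, 29)
p-value (upper-tail) = 0.00000
At α=0.01: p < α → reject H₀

reject H₀: yes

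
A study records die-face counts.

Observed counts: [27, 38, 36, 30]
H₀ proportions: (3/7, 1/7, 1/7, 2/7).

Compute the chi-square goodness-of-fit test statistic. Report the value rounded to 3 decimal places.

test statistic = 52.443

n = 131; E_i = n·p_i = [56.14, 18.71, 18.71, 37.43]
χ² = (27−56.14)²/56.14 + (38−18.71)²/18.71 + (36−18.71)²/18.71 + (30−37.43)²/37.43 = 52.4427
df = 3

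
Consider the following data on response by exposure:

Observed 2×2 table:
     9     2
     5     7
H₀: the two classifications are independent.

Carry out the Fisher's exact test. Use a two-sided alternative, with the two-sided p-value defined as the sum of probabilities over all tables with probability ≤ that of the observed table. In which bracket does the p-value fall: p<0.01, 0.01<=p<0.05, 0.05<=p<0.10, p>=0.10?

p-value bracket: 0.05<=p<0.10

Margins: r₁=11, r₂=12, c₁=14, c₂=9, n=23
p_obs = C(11,9)·C(12,5)/C(23,14); sum pmf over tables with pmf ≤ p_obs
p-value (two-sided) = 0.08938
→ bracket: 0.05<=p<0.10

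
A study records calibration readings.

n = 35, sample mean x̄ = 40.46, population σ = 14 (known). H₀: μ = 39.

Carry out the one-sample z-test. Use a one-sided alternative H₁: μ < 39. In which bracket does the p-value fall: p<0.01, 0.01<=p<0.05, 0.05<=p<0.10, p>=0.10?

SE = σ/√n = 14/√35 = 2.3664
z = (x̄−μ₀)/SE = (40.46−39)/2.3664 = 0.6170
p-value (one-sided, H₁ less) = 0.73137
→ bracket: p>=0.10

p-value bracket: p>=0.10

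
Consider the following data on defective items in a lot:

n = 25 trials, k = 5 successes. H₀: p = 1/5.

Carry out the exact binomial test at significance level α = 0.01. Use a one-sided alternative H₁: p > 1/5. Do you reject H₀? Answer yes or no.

reject H₀: no

Exact binomial: n=25, k=5, p₀=1/5=0.2000
P(X≥5) from Σ C(n,i)·p₀^i·(1−p₀)^(n−i)
p-value (one-sided, H₁ greater) = 0.57933
At α=0.01: p ≥ α → fail to reject H₀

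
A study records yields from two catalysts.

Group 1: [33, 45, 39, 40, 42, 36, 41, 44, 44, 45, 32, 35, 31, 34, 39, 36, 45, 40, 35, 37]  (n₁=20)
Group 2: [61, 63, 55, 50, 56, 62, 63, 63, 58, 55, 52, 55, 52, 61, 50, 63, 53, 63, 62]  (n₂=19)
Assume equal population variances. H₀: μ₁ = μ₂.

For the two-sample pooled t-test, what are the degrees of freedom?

degrees of freedom = 37

df = n₁ + n₂ − 2 = 20 + 19 − 2 = 37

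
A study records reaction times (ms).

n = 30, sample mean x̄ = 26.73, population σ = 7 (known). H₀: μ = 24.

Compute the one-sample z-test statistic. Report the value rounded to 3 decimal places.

SE = σ/√n = 7/√30 = 1.2780
z = (x̄−μ₀)/SE = (26.73−24)/1.2780 = 2.1361

test statistic = 2.136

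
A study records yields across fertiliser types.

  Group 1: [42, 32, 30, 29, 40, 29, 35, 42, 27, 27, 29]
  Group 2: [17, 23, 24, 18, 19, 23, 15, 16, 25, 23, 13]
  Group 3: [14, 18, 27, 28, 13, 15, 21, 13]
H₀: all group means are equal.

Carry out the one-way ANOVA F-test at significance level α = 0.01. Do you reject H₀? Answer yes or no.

Group means [32.91, 19.64, 18.62], grand mean 24.233
SSB = Σnᵢ(x̄ᵢ−x̄)² = 1312.037; SSW = ΣΣ(x−x̄ᵢ)² = 777.330
MSB = 1312.037/2 = 656.0186; MSW = 777.330/27 = 28.7900
F = MSB/MSW = 22.7863
df = (2, 27)
p-value (upper-tail) = 0.00000
At α=0.01: p < α → reject H₀

reject H₀: yes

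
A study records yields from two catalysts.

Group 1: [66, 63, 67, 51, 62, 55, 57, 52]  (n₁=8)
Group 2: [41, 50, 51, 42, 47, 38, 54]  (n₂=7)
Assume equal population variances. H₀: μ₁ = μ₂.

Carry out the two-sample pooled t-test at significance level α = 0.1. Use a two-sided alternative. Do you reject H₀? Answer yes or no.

reject H₀: yes

x̄₁=59.125, s₁=6.221, n₁=8
x̄₂=46.143, s₂=5.928, n₂=7
s_p² = [7·6.221² + 6·5.928²]/13 = 37.0563
SE = √(s_p²·(1/8+1/7)) = 3.1505
t = (59.125−46.143)/3.1505 = 4.1206
df = 13
p-value (two-sided) = 0.00121
At α=0.1: p < α → reject H₀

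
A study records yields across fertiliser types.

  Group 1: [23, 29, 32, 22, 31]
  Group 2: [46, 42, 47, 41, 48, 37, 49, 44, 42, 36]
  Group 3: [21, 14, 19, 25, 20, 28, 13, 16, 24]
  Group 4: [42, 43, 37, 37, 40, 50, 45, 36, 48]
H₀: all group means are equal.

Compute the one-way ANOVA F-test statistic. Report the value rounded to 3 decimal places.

Group means [27.40, 43.20, 20.00, 42.00], grand mean 34.152
SSB = Σnᵢ(x̄ᵢ−x̄)² = 3403.442; SSW = ΣΣ(x−x̄ᵢ)² = 670.800
MSB = 3403.442/3 = 1134.4808; MSW = 670.800/29 = 23.1310
F = MSB/MSW = 49.0458
df = (3, 29)

test statistic = 49.046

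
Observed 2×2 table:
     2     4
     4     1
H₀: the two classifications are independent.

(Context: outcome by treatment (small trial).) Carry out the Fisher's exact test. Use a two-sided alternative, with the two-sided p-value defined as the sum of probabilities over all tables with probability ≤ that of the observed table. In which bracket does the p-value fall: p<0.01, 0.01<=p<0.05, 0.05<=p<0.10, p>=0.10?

p-value bracket: p>=0.10

Margins: r₁=6, r₂=5, c₁=6, c₂=5, n=11
p_obs = C(6,2)·C(5,4)/C(11,6); sum pmf over tables with pmf ≤ p_obs
p-value (two-sided) = 0.24242
→ bracket: p>=0.10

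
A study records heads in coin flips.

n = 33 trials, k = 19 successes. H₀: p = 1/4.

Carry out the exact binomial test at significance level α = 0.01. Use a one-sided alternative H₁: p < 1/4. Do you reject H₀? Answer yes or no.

Exact binomial: n=33, k=19, p₀=1/4=0.2500
P(X≤19) from Σ C(n,i)·p₀^i·(1−p₀)^(n−i)
p-value (one-sided, H₁ less) = 0.99998
At α=0.01: p ≥ α → fail to reject H₀

reject H₀: no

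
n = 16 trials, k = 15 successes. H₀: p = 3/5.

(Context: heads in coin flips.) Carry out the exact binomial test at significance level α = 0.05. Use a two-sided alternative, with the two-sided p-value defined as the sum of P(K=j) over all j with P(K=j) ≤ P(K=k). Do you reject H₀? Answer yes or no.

Exact binomial: n=16, k=15, p₀=3/5=0.6000
P(X=j) = C(n,j)·p₀^j·(1−p₀)^(n−j); p = Σ P(X=j) over j with P(X=j) ≤ P(X=15)
p-value (two-sided) = 0.00423
At α=0.05: p < α → reject H₀

reject H₀: yes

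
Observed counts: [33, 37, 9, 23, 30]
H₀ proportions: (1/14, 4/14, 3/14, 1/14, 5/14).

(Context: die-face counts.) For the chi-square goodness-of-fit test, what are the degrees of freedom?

df = k − 1 = 5 − 1 = 4

degrees of freedom = 4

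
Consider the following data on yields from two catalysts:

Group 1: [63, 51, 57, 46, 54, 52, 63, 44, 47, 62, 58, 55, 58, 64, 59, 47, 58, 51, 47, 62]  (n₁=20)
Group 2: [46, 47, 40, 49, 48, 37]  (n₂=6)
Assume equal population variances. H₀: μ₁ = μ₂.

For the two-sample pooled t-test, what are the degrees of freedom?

df = n₁ + n₂ − 2 = 20 + 6 − 2 = 24

degrees of freedom = 24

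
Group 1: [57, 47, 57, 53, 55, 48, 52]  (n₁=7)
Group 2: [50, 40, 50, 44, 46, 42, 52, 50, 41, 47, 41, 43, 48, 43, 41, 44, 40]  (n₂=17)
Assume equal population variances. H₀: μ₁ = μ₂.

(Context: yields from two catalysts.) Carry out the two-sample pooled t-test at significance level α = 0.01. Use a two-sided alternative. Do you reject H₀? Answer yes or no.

x̄₁=52.714, s₁=4.030, n₁=7
x̄₂=44.824, s₂=3.988, n₂=17
s_p² = [6·4.030² + 16·3.988²]/22 = 15.9954
SE = √(s_p²·(1/7+1/17)) = 1.7961
t = (52.714−44.824)/1.7961 = 4.3933
df = 22
p-value (two-sided) = 0.00023
At α=0.01: p < α → reject H₀

reject H₀: yes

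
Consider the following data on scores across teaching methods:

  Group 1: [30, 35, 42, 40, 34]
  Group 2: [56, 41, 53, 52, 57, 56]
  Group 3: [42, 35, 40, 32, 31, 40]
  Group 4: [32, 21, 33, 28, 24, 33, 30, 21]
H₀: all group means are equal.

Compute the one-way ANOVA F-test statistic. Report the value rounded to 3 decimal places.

test statistic = 26.485

Group means [36.20, 52.50, 36.67, 27.75], grand mean 37.520
SSB = Σnᵢ(x̄ᵢ−x̄)² = 2123.107; SSW = ΣΣ(x−x̄ᵢ)² = 561.133
MSB = 2123.107/3 = 707.7022; MSW = 561.133/21 = 26.7206
F = MSB/MSW = 26.4852
df = (3, 21)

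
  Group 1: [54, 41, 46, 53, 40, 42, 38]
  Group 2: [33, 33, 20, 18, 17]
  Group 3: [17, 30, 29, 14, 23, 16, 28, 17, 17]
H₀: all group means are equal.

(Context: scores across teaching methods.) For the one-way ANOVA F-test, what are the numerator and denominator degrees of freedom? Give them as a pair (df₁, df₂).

k = 3 groups, N = 21 total
df = (k−1, N−k) = (3−1, 21−3) = (2, 18)

degrees of freedom = [2, 18]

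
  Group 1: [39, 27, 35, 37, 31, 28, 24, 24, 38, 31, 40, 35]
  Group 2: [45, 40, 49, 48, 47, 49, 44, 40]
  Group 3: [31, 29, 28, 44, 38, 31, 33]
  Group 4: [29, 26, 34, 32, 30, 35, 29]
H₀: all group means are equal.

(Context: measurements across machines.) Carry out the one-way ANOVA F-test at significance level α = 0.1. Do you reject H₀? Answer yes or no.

Group means [32.42, 45.25, 33.43, 30.71], grand mean 35.294
SSB = Σnᵢ(x̄ᵢ−x̄)² = 1063.499; SSW = ΣΣ(x−x̄ᵢ)² = 709.560
MSB = 1063.499/3 = 354.4998; MSW = 709.560/30 = 23.6520
F = MSB/MSW = 14.9882
df = (3, 30)
p-value (upper-tail) = 0.00000
At α=0.1: p < α → reject H₀

reject H₀: yes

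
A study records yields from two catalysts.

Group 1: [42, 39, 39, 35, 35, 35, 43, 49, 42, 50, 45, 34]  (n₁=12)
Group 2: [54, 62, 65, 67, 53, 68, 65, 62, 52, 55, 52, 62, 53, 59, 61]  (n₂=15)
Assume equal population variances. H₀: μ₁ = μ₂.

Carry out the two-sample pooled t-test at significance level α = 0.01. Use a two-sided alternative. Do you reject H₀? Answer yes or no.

reject H₀: yes

x̄₁=40.667, s₁=5.483, n₁=12
x̄₂=59.333, s₂=5.715, n₂=15
s_p² = [11·5.483² + 14·5.715²]/25 = 31.5200
SE = √(s_p²·(1/12+1/15)) = 2.1744
t = (40.667−59.333)/2.1744 = -8.5848
df = 25
p-value (two-sided) = 0.00000
At α=0.01: p < α → reject H₀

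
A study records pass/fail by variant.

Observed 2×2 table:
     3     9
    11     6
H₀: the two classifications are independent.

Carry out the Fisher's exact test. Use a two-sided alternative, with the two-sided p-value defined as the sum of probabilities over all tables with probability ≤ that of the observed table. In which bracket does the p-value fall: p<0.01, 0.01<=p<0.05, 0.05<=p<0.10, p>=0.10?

p-value bracket: 0.05<=p<0.10

Margins: r₁=12, r₂=17, c₁=14, c₂=15, n=29
p_obs = C(12,3)·C(17,11)/C(29,14); sum pmf over tables with pmf ≤ p_obs
p-value (two-sided) = 0.06043
→ bracket: 0.05<=p<0.10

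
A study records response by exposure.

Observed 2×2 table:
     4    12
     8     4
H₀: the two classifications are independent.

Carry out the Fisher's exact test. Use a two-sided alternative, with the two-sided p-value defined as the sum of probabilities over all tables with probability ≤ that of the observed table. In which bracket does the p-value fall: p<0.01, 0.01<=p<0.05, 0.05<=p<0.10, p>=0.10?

p-value bracket: 0.05<=p<0.10

Margins: r₁=16, r₂=12, c₁=12, c₂=16, n=28
p_obs = C(16,4)·C(12,8)/C(28,12); sum pmf over tables with pmf ≤ p_obs
p-value (two-sided) = 0.05309
→ bracket: 0.05<=p<0.10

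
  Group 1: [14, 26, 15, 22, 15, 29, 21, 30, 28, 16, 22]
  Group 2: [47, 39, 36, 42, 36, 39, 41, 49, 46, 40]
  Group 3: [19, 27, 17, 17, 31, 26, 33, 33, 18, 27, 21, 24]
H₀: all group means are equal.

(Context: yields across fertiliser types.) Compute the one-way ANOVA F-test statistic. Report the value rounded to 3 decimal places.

Group means [21.64, 41.50, 24.42], grand mean 28.667
SSB = Σnᵢ(x̄ᵢ−x̄)² = 2407.371; SSW = ΣΣ(x−x̄ᵢ)² = 943.962
MSB = 2407.371/2 = 1203.6856; MSW = 943.962/30 = 31.4654
F = MSB/MSW = 38.2543
df = (2, 30)

test statistic = 38.254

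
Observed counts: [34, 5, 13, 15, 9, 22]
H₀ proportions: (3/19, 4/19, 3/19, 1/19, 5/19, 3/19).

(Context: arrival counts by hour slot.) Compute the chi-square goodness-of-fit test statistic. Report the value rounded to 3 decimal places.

test statistic = 66.883

n = 98; E_i = n·p_i = [15.47, 20.63, 15.47, 5.16, 25.79, 15.47]
χ² = (34−15.47)²/15.47 + (5−20.63)²/20.63 + (13−15.47)²/15.47 + (15−5.16)²/5.16 + (9−25.79)²/25.79 + (22−15.47)²/15.47 = 66.8832
df = 5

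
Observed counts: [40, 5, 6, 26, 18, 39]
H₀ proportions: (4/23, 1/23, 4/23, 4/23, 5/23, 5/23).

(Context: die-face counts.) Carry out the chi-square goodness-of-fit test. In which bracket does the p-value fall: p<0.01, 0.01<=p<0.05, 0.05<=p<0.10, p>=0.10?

p-value bracket: p<0.01

n = 134; E_i = n·p_i = [23.30, 5.83, 23.30, 23.30, 29.13, 29.13]
χ² = (40−23.30)²/23.30 + (5−5.83)²/5.83 + (6−23.30)²/23.30 + (26−23.30)²/23.30 + (18−29.13)²/29.13 + (39−29.13)²/29.13 = 32.8358
df = 5
p-value (upper-tail) = 0.00000
→ bracket: p<0.01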